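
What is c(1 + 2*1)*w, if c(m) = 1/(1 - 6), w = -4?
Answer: 4/5 ≈ 0.80000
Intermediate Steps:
c(m) = -1/5 (c(m) = 1/(-5) = -1/5)
c(1 + 2*1)*w = -1/5*(-4) = 4/5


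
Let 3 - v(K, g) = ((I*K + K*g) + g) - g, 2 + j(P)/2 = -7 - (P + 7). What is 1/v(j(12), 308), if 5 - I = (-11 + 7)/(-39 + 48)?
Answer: 9/158003 ≈ 5.6961e-5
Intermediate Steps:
I = 49/9 (I = 5 - (-11 + 7)/(-39 + 48) = 5 - (-4)/9 = 5 - 1*(-4/9) = 5 + 4/9 = 49/9 ≈ 5.4444)
j(P) = -32 - 2*P (j(P) = -4 + 2*(-7 - (P + 7)) = -4 + 2*(-7 - (7 + P)) = -4 + 2*(-7 + (-7 - P)) = -4 + 2*(-14 - P) = -4 + (-28 - 2*P) = -32 - 2*P)
v(K, g) = 3 - 49*K/9 - K*g (v(K, g) = 3 - (((49*K/9 + K*g) + g) - g) = 3 - ((g + 49*K/9 + K*g) - g) = 3 - (49*K/9 + K*g) = 3 + (-49*K/9 - K*g) = 3 - 49*K/9 - K*g)
1/v(j(12), 308) = 1/(3 - 49*(-32 - 2*12)/9 - 1*(-32 - 2*12)*308) = 1/(3 - 49*(-32 - 24)/9 - 1*(-32 - 24)*308) = 1/(3 - 49/9*(-56) - 1*(-56)*308) = 1/(3 + 2744/9 + 17248) = 1/(158003/9) = 9/158003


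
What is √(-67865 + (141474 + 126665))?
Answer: √200274 ≈ 447.52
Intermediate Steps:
√(-67865 + (141474 + 126665)) = √(-67865 + 268139) = √200274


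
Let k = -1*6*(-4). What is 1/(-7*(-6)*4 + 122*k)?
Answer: 1/3096 ≈ 0.00032300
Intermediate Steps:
k = 24 (k = -6*(-4) = 24)
1/(-7*(-6)*4 + 122*k) = 1/(-7*(-6)*4 + 122*24) = 1/(42*4 + 2928) = 1/(168 + 2928) = 1/3096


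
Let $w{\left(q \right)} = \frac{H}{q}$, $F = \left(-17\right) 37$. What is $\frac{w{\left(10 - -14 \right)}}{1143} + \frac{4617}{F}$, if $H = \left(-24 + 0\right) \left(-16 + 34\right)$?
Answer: $- \frac{587617}{79883} \approx -7.356$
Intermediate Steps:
$F = -629$
$H = -432$ ($H = \left(-24\right) 18 = -432$)
$w{\left(q \right)} = - \frac{432}{q}$
$\frac{w{\left(10 - -14 \right)}}{1143} + \frac{4617}{F} = \frac{\left(-432\right) \frac{1}{10 - -14}}{1143} + \frac{4617}{-629} = - \frac{432}{10 + 14} \cdot \frac{1}{1143} + 4617 \left(- \frac{1}{629}\right) = - \frac{432}{24} \cdot \frac{1}{1143} - \frac{4617}{629} = \left(-432\right) \frac{1}{24} \cdot \frac{1}{1143} - \frac{4617}{629} = \left(-18\right) \frac{1}{1143} - \frac{4617}{629} = - \frac{2}{127} - \frac{4617}{629} = - \frac{587617}{79883}$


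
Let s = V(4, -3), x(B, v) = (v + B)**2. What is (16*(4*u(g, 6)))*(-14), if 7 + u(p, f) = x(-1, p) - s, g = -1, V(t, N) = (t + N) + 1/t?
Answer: 3808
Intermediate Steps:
V(t, N) = N + t + 1/t (V(t, N) = (N + t) + 1/t = N + t + 1/t)
x(B, v) = (B + v)**2
s = 5/4 (s = -3 + 4 + 1/4 = 5/4 ≈ 1.2500)
u(p, f) = -33/4 + (-1 + p)**2 (u(p, f) = -7 + ((-1 + p)**2 - 1*5/4) = -7 + ((-1 + p)**2 - 5/4) = -7 + (-5/4 + (-1 + p)**2) = -33/4 + (-1 + p)**2)
(16*(4*u(g, 6)))*(-14) = (16*(4*(-33/4 + (-1 - 1)**2)))*(-14) = (16*(4*(-33/4 + (-2)**2)))*(-14) = (16*(4*(-33/4 + 4)))*(-14) = (16*(4*(-17/4)))*(-14) = (16*(-17))*(-14) = -272*(-14) = 3808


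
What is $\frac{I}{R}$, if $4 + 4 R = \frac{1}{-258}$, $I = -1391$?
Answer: $\frac{1435512}{1033} \approx 1389.7$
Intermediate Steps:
$R = - \frac{1033}{1032}$ ($R = -1 + \frac{1}{4 \left(-258\right)} = -1 + \frac{1}{4} \left(- \frac{1}{258}\right) = -1 - \frac{1}{1032} = - \frac{1033}{1032} \approx -1.001$)
$\frac{I}{R} = - \frac{1391}{- \frac{1033}{1032}} = \left(-1391\right) \left(- \frac{1032}{1033}\right) = \frac{1435512}{1033}$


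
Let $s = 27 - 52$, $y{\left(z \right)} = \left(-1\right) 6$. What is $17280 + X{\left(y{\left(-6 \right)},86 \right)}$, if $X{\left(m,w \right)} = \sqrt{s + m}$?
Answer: $17280 + i \sqrt{31} \approx 17280.0 + 5.5678 i$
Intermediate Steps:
$y{\left(z \right)} = -6$
$s = -25$ ($s = 27 - 52 = -25$)
$X{\left(m,w \right)} = \sqrt{-25 + m}$
$17280 + X{\left(y{\left(-6 \right)},86 \right)} = 17280 + \sqrt{-25 - 6} = 17280 + \sqrt{-31} = 17280 + i \sqrt{31}$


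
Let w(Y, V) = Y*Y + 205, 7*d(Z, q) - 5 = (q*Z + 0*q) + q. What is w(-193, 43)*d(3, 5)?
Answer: 936350/7 ≈ 1.3376e+5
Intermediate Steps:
d(Z, q) = 5/7 + q/7 + Z*q/7 (d(Z, q) = 5/7 + ((q*Z + 0*q) + q)/7 = 5/7 + ((Z*q + 0) + q)/7 = 5/7 + (Z*q + q)/7 = 5/7 + (q + Z*q)/7 = 5/7 + (q/7 + Z*q/7) = 5/7 + q/7 + Z*q/7)
w(Y, V) = 205 + Y² (w(Y, V) = Y² + 205 = 205 + Y²)
w(-193, 43)*d(3, 5) = (205 + (-193)²)*(5/7 + (⅐)*5 + (⅐)*3*5) = (205 + 37249)*(5/7 + 5/7 + 15/7) = 37454*(25/7) = 936350/7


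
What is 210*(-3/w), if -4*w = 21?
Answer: 120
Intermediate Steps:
w = -21/4 (w = -1/4*21 = -21/4 ≈ -5.2500)
210*(-3/w) = 210*(-3/(-21/4)) = 210*(-3*(-4/21)) = 210*(4/7) = 120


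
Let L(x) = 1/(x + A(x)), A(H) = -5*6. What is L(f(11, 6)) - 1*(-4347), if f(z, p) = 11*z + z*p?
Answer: 682480/157 ≈ 4347.0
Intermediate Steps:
A(H) = -30
f(z, p) = 11*z + p*z
L(x) = 1/(-30 + x) (L(x) = 1/(x - 30) = 1/(-30 + x))
L(f(11, 6)) - 1*(-4347) = 1/(-30 + 11*(11 + 6)) - 1*(-4347) = 1/(-30 + 11*17) + 4347 = 1/(-30 + 187) + 4347 = 1/157 + 4347 = 682480/157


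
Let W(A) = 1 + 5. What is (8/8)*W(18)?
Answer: 6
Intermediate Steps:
W(A) = 6
(8/8)*W(18) = (8/8)*6 = (8*(⅛))*6 = 1*6 = 6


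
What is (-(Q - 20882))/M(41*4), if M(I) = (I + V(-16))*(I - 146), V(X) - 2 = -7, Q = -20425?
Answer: 13769/954 ≈ 14.433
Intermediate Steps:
V(X) = -5 (V(X) = 2 - 7 = -5)
M(I) = (-146 + I)*(-5 + I) (M(I) = (I - 5)*(I - 146) = (-5 + I)*(-146 + I) = (-146 + I)*(-5 + I))
(-(Q - 20882))/M(41*4) = (-(-20425 - 20882))/(730 + (41*4)² - 6191*4) = (-1*(-41307))/(730 + 164² - 151*164) = 41307/(730 + 26896 - 24764) = 41307/2862 = 41307*(1/2862) = 13769/954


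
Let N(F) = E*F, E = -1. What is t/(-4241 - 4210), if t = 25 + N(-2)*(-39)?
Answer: 53/8451 ≈ 0.0062714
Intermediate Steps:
N(F) = -F
t = -53 (t = 25 - 1*(-2)*(-39) = 25 + 2*(-39) = 25 - 78 = -53)
t/(-4241 - 4210) = -53/(-4241 - 4210) = -53/(-8451) = -53*(-1/8451) = 53/8451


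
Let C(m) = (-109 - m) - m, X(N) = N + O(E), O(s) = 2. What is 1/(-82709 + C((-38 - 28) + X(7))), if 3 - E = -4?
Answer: -1/82704 ≈ -1.2091e-5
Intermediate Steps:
E = 7 (E = 3 - 1*(-4) = 3 + 4 = 7)
X(N) = 2 + N (X(N) = N + 2 = 2 + N)
C(m) = -109 - 2*m
1/(-82709 + C((-38 - 28) + X(7))) = 1/(-82709 + (-109 - 2*((-38 - 28) + (2 + 7)))) = 1/(-82709 + (-109 - 2*(-66 + 9))) = 1/(-82709 + (-109 - 2*(-57))) = 1/(-82709 + (-109 + 114)) = 1/(-82709 + 5) = 1/(-82704) = -1/82704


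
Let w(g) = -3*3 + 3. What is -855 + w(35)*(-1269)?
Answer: 6759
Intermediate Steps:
w(g) = -6 (w(g) = -9 + 3 = -6)
-855 + w(35)*(-1269) = -855 - 6*(-1269) = -855 + 7614 = 6759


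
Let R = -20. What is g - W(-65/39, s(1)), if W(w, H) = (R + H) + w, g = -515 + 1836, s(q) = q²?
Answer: 4025/3 ≈ 1341.7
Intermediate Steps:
g = 1321
W(w, H) = -20 + H + w (W(w, H) = (-20 + H) + w = -20 + H + w)
g - W(-65/39, s(1)) = 1321 - (-20 + 1² - 65/39) = 1321 - (-20 + 1 - 65*1/39) = 1321 - (-20 + 1 - 5/3) = 1321 - 1*(-62/3) = 1321 + 62/3 = 4025/3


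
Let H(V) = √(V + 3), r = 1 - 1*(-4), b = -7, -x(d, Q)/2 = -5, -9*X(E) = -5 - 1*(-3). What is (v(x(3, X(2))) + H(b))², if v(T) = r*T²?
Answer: 249996 + 2000*I ≈ 2.5e+5 + 2000.0*I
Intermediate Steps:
X(E) = 2/9 (X(E) = -(-5 - 1*(-3))/9 = -(-5 + 3)/9 = -⅑*(-2) = 2/9)
x(d, Q) = 10 (x(d, Q) = -2*(-5) = 10)
r = 5 (r = 1 + 4 = 5)
H(V) = √(3 + V)
v(T) = 5*T²
(v(x(3, X(2))) + H(b))² = (5*10² + √(3 - 7))² = (5*100 + √(-4))² = (500 + 2*I)²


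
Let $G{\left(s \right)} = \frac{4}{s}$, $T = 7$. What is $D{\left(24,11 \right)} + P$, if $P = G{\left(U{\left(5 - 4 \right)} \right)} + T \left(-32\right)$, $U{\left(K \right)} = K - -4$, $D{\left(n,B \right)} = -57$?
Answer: $- \frac{1401}{5} \approx -280.2$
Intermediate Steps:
$U{\left(K \right)} = 4 + K$ ($U{\left(K \right)} = K + 4 = 4 + K$)
$P = - \frac{1116}{5}$ ($P = \frac{4}{4 + \left(5 - 4\right)} + 7 \left(-32\right) = \frac{4}{4 + 1} - 224 = \frac{4}{5} - 224 = - \frac{1116}{5} \approx -223.2$)
$D{\left(24,11 \right)} + P = -57 - \frac{1116}{5} = - \frac{1401}{5}$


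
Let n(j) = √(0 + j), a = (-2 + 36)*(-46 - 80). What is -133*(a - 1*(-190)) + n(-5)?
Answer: 544502 + I*√5 ≈ 5.445e+5 + 2.2361*I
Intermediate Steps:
a = -4284 (a = 34*(-126) = -4284)
n(j) = √j
-133*(a - 1*(-190)) + n(-5) = -133*(-4284 - 1*(-190)) + √(-5) = -133*(-4284 + 190) + I*√5 = -133*(-4094) + I*√5 = 544502 + I*√5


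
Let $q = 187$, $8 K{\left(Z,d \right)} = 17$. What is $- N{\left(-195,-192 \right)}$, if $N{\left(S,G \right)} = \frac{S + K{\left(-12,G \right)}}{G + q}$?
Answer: $- \frac{1543}{40} \approx -38.575$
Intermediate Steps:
$K{\left(Z,d \right)} = \frac{17}{8}$ ($K{\left(Z,d \right)} = \frac{1}{8} \cdot 17 = \frac{17}{8}$)
$N{\left(S,G \right)} = \frac{\frac{17}{8} + S}{187 + G}$ ($N{\left(S,G \right)} = \frac{S + \frac{17}{8}}{G + 187} = \frac{\frac{17}{8} + S}{187 + G}$)
$- N{\left(-195,-192 \right)} = - \frac{\frac{17}{8} - 195}{187 - 192} = - \frac{-1543}{\left(-5\right) 8} = - \frac{\left(-1\right) \left(-1543\right)}{5 \cdot 8} = \left(-1\right) \frac{1543}{40} = - \frac{1543}{40}$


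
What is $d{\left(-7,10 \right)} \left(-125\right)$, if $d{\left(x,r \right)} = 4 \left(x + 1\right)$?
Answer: $3000$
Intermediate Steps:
$d{\left(x,r \right)} = 4 + 4 x$ ($d{\left(x,r \right)} = 4 \left(1 + x\right) = 4 + 4 x$)
$d{\left(-7,10 \right)} \left(-125\right) = \left(4 + 4 \left(-7\right)\right) \left(-125\right) = \left(4 - 28\right) \left(-125\right) = \left(-24\right) \left(-125\right) = 3000$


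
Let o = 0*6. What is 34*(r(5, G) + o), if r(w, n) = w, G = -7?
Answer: 170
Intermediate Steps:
o = 0
34*(r(5, G) + o) = 34*(5 + 0) = 34*5 = 170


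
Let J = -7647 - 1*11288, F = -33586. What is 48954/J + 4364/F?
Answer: -123342956/45425065 ≈ -2.7153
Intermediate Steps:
J = -18935 (J = -7647 - 11288 = -18935)
48954/J + 4364/F = 48954/(-18935) + 4364/(-33586) = 48954*(-1/18935) + 4364*(-1/33586) = -48954/18935 - 2182/16793 = -123342956/45425065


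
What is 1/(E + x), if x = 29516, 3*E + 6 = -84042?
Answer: 1/1500 ≈ 0.00066667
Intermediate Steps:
E = -28016 (E = -2 + (1/3)*(-84042) = -2 - 28014 = -28016)
1/(E + x) = 1/(-28016 + 29516) = 1/1500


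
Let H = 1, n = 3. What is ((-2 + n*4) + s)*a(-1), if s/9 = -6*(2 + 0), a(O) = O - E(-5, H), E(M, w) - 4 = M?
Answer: 0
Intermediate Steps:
E(M, w) = 4 + M
a(O) = 1 + O (a(O) = O - (4 - 5) = O - 1*(-1) = O + 1 = 1 + O)
s = -108 (s = 9*(-6*(2 + 0)) = 9*(-6*2) = 9*(-12) = -108)
((-2 + n*4) + s)*a(-1) = ((-2 + 3*4) - 108)*(1 - 1) = ((-2 + 12) - 108)*0 = (10 - 108)*0 = -98*0 = 0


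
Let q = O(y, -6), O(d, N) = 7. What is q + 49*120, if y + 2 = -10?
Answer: 5887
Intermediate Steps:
y = -12 (y = -2 - 10 = -12)
q = 7
q + 49*120 = 7 + 49*120 = 7 + 5880 = 5887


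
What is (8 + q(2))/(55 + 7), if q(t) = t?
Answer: 5/31 ≈ 0.16129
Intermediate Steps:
(8 + q(2))/(55 + 7) = (8 + 2)/(55 + 7) = 10/62 = (1/62)*10 = 5/31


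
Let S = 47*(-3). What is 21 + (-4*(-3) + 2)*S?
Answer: -1953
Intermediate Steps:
S = -141
21 + (-4*(-3) + 2)*S = 21 + (-4*(-3) + 2)*(-141) = 21 + (12 + 2)*(-141) = 21 + 14*(-141) = 21 - 1974 = -1953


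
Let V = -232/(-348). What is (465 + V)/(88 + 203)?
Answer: 1397/873 ≈ 1.6002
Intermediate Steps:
V = ⅔ (V = -232*(-1/348) = ⅔ ≈ 0.66667)
(465 + V)/(88 + 203) = (465 + ⅔)/(88 + 203) = (1397/3)/291 = (1397/3)*(1/291) = 1397/873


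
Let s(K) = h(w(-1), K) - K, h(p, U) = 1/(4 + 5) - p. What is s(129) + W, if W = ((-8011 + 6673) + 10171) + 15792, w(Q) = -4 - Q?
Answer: 220492/9 ≈ 24499.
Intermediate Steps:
h(p, U) = 1/9 - p
s(K) = 28/9 - K (s(K) = (1/9 - (-4 - 1*(-1))) - K = (1/9 - (-4 + 1)) - K = (1/9 - 1*(-3)) - K = (1/9 + 3) - K = 28/9 - K)
W = 24625 (W = (-1338 + 10171) + 15792 = 8833 + 15792 = 24625)
s(129) + W = (28/9 - 1*129) + 24625 = (28/9 - 129) + 24625 = -1133/9 + 24625 = 220492/9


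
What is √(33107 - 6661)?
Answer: √26446 ≈ 162.62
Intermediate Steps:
√(33107 - 6661) = √26446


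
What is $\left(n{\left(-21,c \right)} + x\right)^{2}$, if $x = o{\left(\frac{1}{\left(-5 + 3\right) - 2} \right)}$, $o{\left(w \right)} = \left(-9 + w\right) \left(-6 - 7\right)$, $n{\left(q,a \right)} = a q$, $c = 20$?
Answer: $\frac{1437601}{16} \approx 89850.0$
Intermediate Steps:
$o{\left(w \right)} = 117 - 13 w$ ($o{\left(w \right)} = \left(-9 + w\right) \left(-13\right) = 117 - 13 w$)
$x = \frac{481}{4}$ ($x = 117 - \frac{13}{\left(-5 + 3\right) - 2} = 117 - \frac{13}{-2 - 2} = 117 - \frac{13}{-4} = 117 - - \frac{13}{4} = 117 + \frac{13}{4} = \frac{481}{4} \approx 120.25$)
$\left(n{\left(-21,c \right)} + x\right)^{2} = \left(20 \left(-21\right) + \frac{481}{4}\right)^{2} = \left(-420 + \frac{481}{4}\right)^{2} = \left(- \frac{1199}{4}\right)^{2} = \frac{1437601}{16}$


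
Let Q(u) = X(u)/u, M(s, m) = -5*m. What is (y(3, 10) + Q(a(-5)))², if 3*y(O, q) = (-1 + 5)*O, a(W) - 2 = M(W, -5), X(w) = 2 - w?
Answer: 6889/729 ≈ 9.4499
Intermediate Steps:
a(W) = 27 (a(W) = 2 - 5*(-5) = 2 + 25 = 27)
y(O, q) = 4*O/3 (y(O, q) = ((-1 + 5)*O)/3 = (4*O)/3 = 4*O/3)
Q(u) = (2 - u)/u
(y(3, 10) + Q(a(-5)))² = ((4/3)*3 + (2 - 1*27)/27)² = (4 + (2 - 27)/27)² = (4 + (1/27)*(-25))² = (4 - 25/27)² = (83/27)² = 6889/729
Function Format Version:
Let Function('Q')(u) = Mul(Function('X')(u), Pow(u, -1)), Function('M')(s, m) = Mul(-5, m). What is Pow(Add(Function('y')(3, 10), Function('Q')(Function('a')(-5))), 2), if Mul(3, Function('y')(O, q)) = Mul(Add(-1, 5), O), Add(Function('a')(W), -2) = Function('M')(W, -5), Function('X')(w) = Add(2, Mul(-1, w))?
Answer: Rational(6889, 729) ≈ 9.4499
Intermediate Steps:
Function('a')(W) = 27 (Function('a')(W) = Add(2, Mul(-5, -5)) = Add(2, 25) = 27)
Function('y')(O, q) = Mul(Rational(4, 3), O) (Function('y')(O, q) = Mul(Rational(1, 3), Mul(Add(-1, 5), O)) = Mul(Rational(1, 3), Mul(4, O)) = Mul(Rational(4, 3), O))
Function('Q')(u) = Mul(Pow(u, -1), Add(2, Mul(-1, u))) (Function('Q')(u) = Mul(Add(2, Mul(-1, u)), Pow(u, -1)) = Mul(Pow(u, -1), Add(2, Mul(-1, u))))
Pow(Add(Function('y')(3, 10), Function('Q')(Function('a')(-5))), 2) = Pow(Add(Mul(Rational(4, 3), 3), Mul(Pow(27, -1), Add(2, Mul(-1, 27)))), 2) = Pow(Add(4, Mul(Rational(1, 27), Add(2, -27))), 2) = Pow(Add(4, Mul(Rational(1, 27), -25)), 2) = Pow(Add(4, Rational(-25, 27)), 2) = Pow(Rational(83, 27), 2) = Rational(6889, 729)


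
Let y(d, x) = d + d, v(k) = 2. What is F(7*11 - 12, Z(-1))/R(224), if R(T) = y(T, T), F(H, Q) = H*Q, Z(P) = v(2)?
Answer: 65/224 ≈ 0.29018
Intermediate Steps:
Z(P) = 2
y(d, x) = 2*d
R(T) = 2*T
F(7*11 - 12, Z(-1))/R(224) = ((7*11 - 12)*2)/((2*224)) = ((77 - 12)*2)/448 = (65*2)*(1/448) = 130*(1/448) = 65/224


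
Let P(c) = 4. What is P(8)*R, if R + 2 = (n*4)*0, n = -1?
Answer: -8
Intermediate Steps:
R = -2 (R = -2 - 1*4*0 = -2 - 4*0 = -2 + 0 = -2)
P(8)*R = 4*(-2) = -8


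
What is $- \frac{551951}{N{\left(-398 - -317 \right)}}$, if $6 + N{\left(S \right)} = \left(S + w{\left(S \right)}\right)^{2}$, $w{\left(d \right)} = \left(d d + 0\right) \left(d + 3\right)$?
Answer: $- \frac{551951}{261979161915} \approx -2.1069 \cdot 10^{-6}$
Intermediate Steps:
$w{\left(d \right)} = d^{2} \left(3 + d\right)$ ($w{\left(d \right)} = \left(d^{2} + 0\right) \left(3 + d\right) = d^{2} \left(3 + d\right)$)
$N{\left(S \right)} = -6 + \left(S + S^{2} \left(3 + S\right)\right)^{2}$
$- \frac{551951}{N{\left(-398 - -317 \right)}} = - \frac{551951}{-6 + \left(-398 - -317\right)^{2} \left(1 + \left(-398 - -317\right) \left(3 - 81\right)\right)^{2}} = - \frac{551951}{-6 + \left(-398 + 317\right)^{2} \left(1 + \left(-398 + 317\right) \left(3 + \left(-398 + 317\right)\right)\right)^{2}} = - \frac{551951}{-6 + \left(-81\right)^{2} \left(1 - 81 \left(3 - 81\right)\right)^{2}} = - \frac{551951}{-6 + 6561 \left(1 - -6318\right)^{2}} = - \frac{551951}{-6 + 6561 \left(1 + 6318\right)^{2}} = - \frac{551951}{-6 + 6561 \cdot 6319^{2}} = - \frac{551951}{-6 + 6561 \cdot 39929761} = - \frac{551951}{-6 + 261979161921} = - \frac{551951}{261979161915}$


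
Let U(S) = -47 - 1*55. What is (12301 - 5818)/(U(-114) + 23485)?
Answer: 6483/23383 ≈ 0.27725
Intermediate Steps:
U(S) = -102 (U(S) = -47 - 55 = -102)
(12301 - 5818)/(U(-114) + 23485) = (12301 - 5818)/(-102 + 23485) = 6483/23383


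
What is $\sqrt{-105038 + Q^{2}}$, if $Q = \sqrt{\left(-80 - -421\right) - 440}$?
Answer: $i \sqrt{105137} \approx 324.25 i$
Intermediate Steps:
$Q = 3 i \sqrt{11}$ ($Q = \sqrt{\left(-80 + 421\right) - 440} = \sqrt{341 - 440} = \sqrt{-99} = 3 i \sqrt{11} \approx 9.9499 i$)
$\sqrt{-105038 + Q^{2}} = \sqrt{-105038 + \left(3 i \sqrt{11}\right)^{2}} = \sqrt{-105038 - 99} = \sqrt{-105137} = i \sqrt{105137}$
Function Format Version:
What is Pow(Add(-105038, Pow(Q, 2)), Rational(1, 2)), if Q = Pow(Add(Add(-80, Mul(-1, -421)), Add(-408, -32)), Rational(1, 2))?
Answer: Mul(I, Pow(105137, Rational(1, 2))) ≈ Mul(324.25, I)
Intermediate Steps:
Q = Mul(3, I, Pow(11, Rational(1, 2))) (Q = Pow(Add(Add(-80, 421), -440), Rational(1, 2)) = Pow(Add(341, -440), Rational(1, 2)) = Pow(-99, Rational(1, 2)) = Mul(3, I, Pow(11, Rational(1, 2))) ≈ Mul(9.9499, I))
Pow(Add(-105038, Pow(Q, 2)), Rational(1, 2)) = Pow(Add(-105038, Pow(Mul(3, I, Pow(11, Rational(1, 2))), 2)), Rational(1, 2)) = Pow(Add(-105038, -99), Rational(1, 2)) = Pow(-105137, Rational(1, 2)) = Mul(I, Pow(105137, Rational(1, 2)))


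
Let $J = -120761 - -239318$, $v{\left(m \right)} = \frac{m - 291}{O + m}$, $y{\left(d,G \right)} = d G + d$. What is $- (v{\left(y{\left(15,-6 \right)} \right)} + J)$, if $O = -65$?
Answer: $- \frac{8299173}{70} \approx -1.1856 \cdot 10^{5}$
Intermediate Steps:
$y{\left(d,G \right)} = d + G d$ ($y{\left(d,G \right)} = G d + d = d + G d$)
$v{\left(m \right)} = \frac{-291 + m}{-65 + m}$ ($v{\left(m \right)} = \frac{m - 291}{-65 + m} = \frac{-291 + m}{-65 + m}$)
$J = 118557$ ($J = -120761 + 239318 = 118557$)
$- (v{\left(y{\left(15,-6 \right)} \right)} + J) = - (\frac{-291 + 15 \left(1 - 6\right)}{-65 + 15 \left(1 - 6\right)} + 118557) = - (\frac{-291 + 15 \left(-5\right)}{-65 + 15 \left(-5\right)} + 118557) = - (\frac{-291 - 75}{-65 - 75} + 118557) = - (\frac{1}{-140} \left(-366\right) + 118557) = - (\left(- \frac{1}{140}\right) \left(-366\right) + 118557) = - (\frac{183}{70} + 118557) = \left(-1\right) \frac{8299173}{70} = - \frac{8299173}{70}$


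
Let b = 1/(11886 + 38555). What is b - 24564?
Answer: -1239032723/50441 ≈ -24564.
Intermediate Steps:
b = 1/50441 ≈ 1.9825e-5
b - 24564 = 1/50441 - 24564 = -1239032723/50441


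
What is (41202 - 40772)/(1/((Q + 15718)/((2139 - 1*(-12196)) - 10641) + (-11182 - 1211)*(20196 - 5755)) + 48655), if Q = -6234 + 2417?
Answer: 284275254198030/32166075565124561 ≈ 0.0088377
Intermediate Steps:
Q = -3817
(41202 - 40772)/(1/((Q + 15718)/((2139 - 1*(-12196)) - 10641) + (-11182 - 1211)*(20196 - 5755)) + 48655) = (41202 - 40772)/(1/((-3817 + 15718)/((2139 - 1*(-12196)) - 10641) + (-11182 - 1211)*(20196 - 5755)) + 48655) = 430/(1/(11901/((2139 + 12196) - 10641) - 12393*14441) + 48655) = 430/(1/(11901/(14335 - 10641) - 178967313) + 48655) = 430/(1/(11901/3694 - 178967313) + 48655) = 430/(1/(-661105242321/3694) + 48655) = 430/(-3694/661105242321 + 48655) = 430/(32166075565124561/661105242321) = 430*(661105242321/32166075565124561) = 284275254198030/32166075565124561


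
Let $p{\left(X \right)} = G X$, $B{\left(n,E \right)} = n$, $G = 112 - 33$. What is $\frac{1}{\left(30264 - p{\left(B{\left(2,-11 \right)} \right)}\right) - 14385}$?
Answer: $\frac{1}{15721} \approx 6.3609 \cdot 10^{-5}$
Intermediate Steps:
$G = 79$
$p{\left(X \right)} = 79 X$
$\frac{1}{\left(30264 - p{\left(B{\left(2,-11 \right)} \right)}\right) - 14385} = \frac{1}{\left(30264 - 79 \cdot 2\right) - 14385} = \frac{1}{\left(30264 - 158\right) - 14385} = \frac{1}{30106 - 14385} = \frac{1}{15721}$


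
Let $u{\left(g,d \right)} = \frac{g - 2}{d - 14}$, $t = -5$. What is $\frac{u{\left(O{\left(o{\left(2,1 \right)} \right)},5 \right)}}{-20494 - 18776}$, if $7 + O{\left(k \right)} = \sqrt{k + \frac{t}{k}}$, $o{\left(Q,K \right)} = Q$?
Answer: $- \frac{1}{39270} + \frac{i \sqrt{2}}{706860} \approx -2.5465 \cdot 10^{-5} + 2.0007 \cdot 10^{-6} i$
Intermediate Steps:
$O{\left(k \right)} = -7 + \sqrt{k - \frac{5}{k}}$
$u{\left(g,d \right)} = \frac{-2 + g}{-14 + d}$
$\frac{u{\left(O{\left(o{\left(2,1 \right)} \right)},5 \right)}}{-20494 - 18776} = \frac{\frac{1}{-14 + 5} \left(-2 - \left(7 - \sqrt{2 - \frac{5}{2}}\right)\right)}{-20494 - 18776} = \frac{\frac{1}{-9} \left(-2 - \left(7 - \sqrt{2 - \frac{5}{2}}\right)\right)}{-39270} = - \frac{\left(- \frac{1}{9}\right) \left(-2 - \left(7 - \sqrt{2 - \frac{5}{2}}\right)\right)}{39270} = - \frac{\left(- \frac{1}{9}\right) \left(-2 - \left(7 - \sqrt{- \frac{1}{2}}\right)\right)}{39270} = - \frac{\left(- \frac{1}{9}\right) \left(-2 - \left(7 - \frac{i \sqrt{2}}{2}\right)\right)}{39270} = - \frac{\left(- \frac{1}{9}\right) \left(-9 + \frac{i \sqrt{2}}{2}\right)}{39270} = - \frac{1 - \frac{i \sqrt{2}}{18}}{39270} = - \frac{1}{39270} + \frac{i \sqrt{2}}{706860}$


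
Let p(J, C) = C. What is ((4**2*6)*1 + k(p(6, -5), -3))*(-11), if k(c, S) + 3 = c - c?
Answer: -1023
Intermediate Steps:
k(c, S) = -3 (k(c, S) = -3 + (c - c) = -3 + 0 = -3)
((4**2*6)*1 + k(p(6, -5), -3))*(-11) = ((4**2*6)*1 - 3)*(-11) = ((16*6)*1 - 3)*(-11) = (96*1 - 3)*(-11) = (96 - 3)*(-11) = 93*(-11) = -1023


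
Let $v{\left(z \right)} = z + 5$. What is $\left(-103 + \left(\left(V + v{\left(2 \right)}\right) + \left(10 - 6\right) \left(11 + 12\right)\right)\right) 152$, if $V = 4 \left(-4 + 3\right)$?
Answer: $-1216$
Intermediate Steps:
$v{\left(z \right)} = 5 + z$
$V = -4$ ($V = 4 \left(-1\right) = -4$)
$\left(-103 + \left(\left(V + v{\left(2 \right)}\right) + \left(10 - 6\right) \left(11 + 12\right)\right)\right) 152 = \left(-103 + \left(\left(-4 + \left(5 + 2\right)\right) + \left(10 - 6\right) \left(11 + 12\right)\right)\right) 152 = \left(-103 + \left(\left(-4 + 7\right) + 4 \cdot 23\right)\right) 152 = \left(-103 + \left(3 + 92\right)\right) 152 = \left(-103 + 95\right) 152 = \left(-8\right) 152 = -1216$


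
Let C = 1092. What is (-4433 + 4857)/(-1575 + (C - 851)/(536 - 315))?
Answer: -46852/173917 ≈ -0.26939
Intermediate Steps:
(-4433 + 4857)/(-1575 + (C - 851)/(536 - 315)) = (-4433 + 4857)/(-1575 + (1092 - 851)/(536 - 315)) = 424/(-1575 + 241/221) = 424/(-347834/221) = 424*(-221/347834) = -46852/173917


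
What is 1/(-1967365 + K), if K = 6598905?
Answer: 1/4631540 ≈ 2.1591e-7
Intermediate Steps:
1/(-1967365 + K) = 1/(-1967365 + 6598905) = 1/4631540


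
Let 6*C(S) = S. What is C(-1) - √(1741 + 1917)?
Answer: -⅙ - √3658 ≈ -60.648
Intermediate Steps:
C(S) = S/6
C(-1) - √(1741 + 1917) = (⅙)*(-1) - √(1741 + 1917) = -⅙ - √3658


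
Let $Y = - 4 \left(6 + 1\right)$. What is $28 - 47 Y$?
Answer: $1344$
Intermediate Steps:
$Y = -28$ ($Y = \left(-4\right) 7 = -28$)
$28 - 47 Y = 28 - -1316 = 28 + 1316 = 1344$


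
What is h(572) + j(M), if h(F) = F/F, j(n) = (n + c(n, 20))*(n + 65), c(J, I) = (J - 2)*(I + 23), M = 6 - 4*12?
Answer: -44481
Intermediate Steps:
M = -42 (M = 6 - 48 = -42)
c(J, I) = (-2 + J)*(23 + I)
j(n) = (-86 + 44*n)*(65 + n) (j(n) = (n + (-46 - 2*20 + 23*n + 20*n))*(n + 65) = (n + (-46 - 40 + 23*n + 20*n))*(65 + n) = (n + (-86 + 43*n))*(65 + n) = (-86 + 44*n)*(65 + n))
h(F) = 1
h(572) + j(M) = 1 + (-5590 + 44*(-42)² + 2774*(-42)) = 1 + (-5590 + 44*1764 - 116508) = 1 + (-5590 + 77616 - 116508) = 1 - 44482 = -44481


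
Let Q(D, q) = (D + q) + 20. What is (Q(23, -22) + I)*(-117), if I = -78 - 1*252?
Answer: 36153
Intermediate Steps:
Q(D, q) = 20 + D + q
I = -330 (I = -78 - 252 = -330)
(Q(23, -22) + I)*(-117) = ((20 + 23 - 22) - 330)*(-117) = (21 - 330)*(-117) = -309*(-117) = 36153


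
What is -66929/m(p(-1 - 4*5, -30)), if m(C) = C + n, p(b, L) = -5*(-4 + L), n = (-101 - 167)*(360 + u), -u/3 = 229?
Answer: -66929/87806 ≈ -0.76224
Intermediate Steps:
u = -687 (u = -3*229 = -687)
n = 87636 (n = (-101 - 167)*(360 - 687) = -268*(-327) = 87636)
p(b, L) = 20 - 5*L
m(C) = 87636 + C (m(C) = C + 87636 = 87636 + C)
-66929/m(p(-1 - 4*5, -30)) = -66929/(87636 + (20 - 5*(-30))) = -66929/(87636 + (20 + 150)) = -66929/(87636 + 170) = -66929/87806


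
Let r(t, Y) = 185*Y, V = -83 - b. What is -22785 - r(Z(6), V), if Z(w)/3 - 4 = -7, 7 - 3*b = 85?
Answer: -12240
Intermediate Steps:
b = -26 (b = 7/3 - ⅓*85 = 7/3 - 85/3 = -26)
Z(w) = -9 (Z(w) = 12 + 3*(-7) = 12 - 21 = -9)
V = -57 (V = -83 - 1*(-26) = -83 + 26 = -57)
-22785 - r(Z(6), V) = -22785 - 185*(-57) = -22785 - 1*(-10545) = -22785 + 10545 = -12240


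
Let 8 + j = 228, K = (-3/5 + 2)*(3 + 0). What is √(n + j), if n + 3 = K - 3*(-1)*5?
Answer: √5905/5 ≈ 15.369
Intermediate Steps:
K = 21/5 (K = (-3*⅕ + 2)*3 = (-⅗ + 2)*3 = (7/5)*3 = 21/5 ≈ 4.2000)
n = 81/5 (n = -3 + (21/5 - 3*(-1)*5) = -3 + (21/5 + 3*5) = -3 + (21/5 + 15) = -3 + 96/5 = 81/5 ≈ 16.200)
j = 220 (j = -8 + 228 = 220)
√(n + j) = √(81/5 + 220) = √(1181/5) = √5905/5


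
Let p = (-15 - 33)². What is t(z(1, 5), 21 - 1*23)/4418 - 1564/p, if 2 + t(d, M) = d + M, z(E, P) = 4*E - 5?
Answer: -865159/1272384 ≈ -0.67995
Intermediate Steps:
z(E, P) = -5 + 4*E
t(d, M) = -2 + M + d (t(d, M) = -2 + (d + M) = -2 + (M + d) = -2 + M + d)
p = 2304 (p = (-48)² = 2304)
t(z(1, 5), 21 - 1*23)/4418 - 1564/p = (-2 + (21 - 1*23) + (-5 + 4*1))/4418 - 1564/2304 = (-2 + (21 - 23) + (-5 + 4))*(1/4418) - 1564*1/2304 = (-2 - 2 - 1)*(1/4418) - 391/576 = -5*1/4418 - 391/576 = -5/4418 - 391/576 = -865159/1272384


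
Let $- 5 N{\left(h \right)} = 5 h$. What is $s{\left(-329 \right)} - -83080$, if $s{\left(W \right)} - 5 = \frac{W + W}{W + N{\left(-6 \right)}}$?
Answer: $\frac{26837113}{323} \approx 83087.0$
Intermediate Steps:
$N{\left(h \right)} = - h$ ($N{\left(h \right)} = - \frac{5 h}{5} = - h$)
$s{\left(W \right)} = 5 + \frac{2 W}{6 + W}$ ($s{\left(W \right)} = 5 + \frac{W + W}{W - -6} = 5 + \frac{2 W}{W + 6} = 5 + \frac{2 W}{6 + W}$)
$s{\left(-329 \right)} - -83080 = \frac{30 + 7 \left(-329\right)}{6 - 329} - -83080 = \frac{30 - 2303}{-323} + 83080 = \left(- \frac{1}{323}\right) \left(-2273\right) + 83080 = \frac{2273}{323} + 83080 = \frac{26837113}{323}$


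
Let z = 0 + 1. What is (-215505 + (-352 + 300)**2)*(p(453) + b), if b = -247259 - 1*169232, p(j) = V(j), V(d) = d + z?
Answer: 88533089637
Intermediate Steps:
z = 1
V(d) = 1 + d (V(d) = d + 1 = 1 + d)
p(j) = 1 + j
b = -416491 (b = -247259 - 169232 = -416491)
(-215505 + (-352 + 300)**2)*(p(453) + b) = (-215505 + (-352 + 300)**2)*((1 + 453) - 416491) = (-215505 + (-52)**2)*(454 - 416491) = (-215505 + 2704)*(-416037) = -212801*(-416037) = 88533089637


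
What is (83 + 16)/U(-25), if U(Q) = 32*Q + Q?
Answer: -3/25 ≈ -0.12000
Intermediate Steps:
U(Q) = 33*Q
(83 + 16)/U(-25) = (83 + 16)/((33*(-25))) = 99/(-825) = 99*(-1/825) = -3/25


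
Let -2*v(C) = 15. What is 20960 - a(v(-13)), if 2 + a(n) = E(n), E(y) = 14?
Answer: 20948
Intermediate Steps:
v(C) = -15/2 (v(C) = -1/2*15 = -15/2)
a(n) = 12 (a(n) = -2 + 14 = 12)
20960 - a(v(-13)) = 20960 - 1*12 = 20960 - 12 = 20948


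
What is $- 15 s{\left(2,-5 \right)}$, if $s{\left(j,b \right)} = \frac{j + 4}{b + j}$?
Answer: $30$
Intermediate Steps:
$s{\left(j,b \right)} = \frac{4 + j}{b + j}$
$- 15 s{\left(2,-5 \right)} = - 15 \frac{4 + 2}{-5 + 2} = - 15 \frac{1}{-3} \cdot 6 = - 15 \left(\left(- \frac{1}{3}\right) 6\right) = \left(-15\right) \left(-2\right) = 30$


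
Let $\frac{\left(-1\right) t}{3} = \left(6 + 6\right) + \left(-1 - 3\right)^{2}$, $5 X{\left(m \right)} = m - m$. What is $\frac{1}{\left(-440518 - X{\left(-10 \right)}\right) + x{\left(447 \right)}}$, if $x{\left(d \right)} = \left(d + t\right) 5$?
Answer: $- \frac{1}{438703} \approx -2.2794 \cdot 10^{-6}$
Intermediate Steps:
$X{\left(m \right)} = 0$ ($X{\left(m \right)} = \frac{m - m}{5} = \frac{1}{5} \cdot 0 = 0$)
$t = -84$ ($t = - 3 \left(\left(6 + 6\right) + \left(-1 - 3\right)^{2}\right) = - 3 \left(12 + \left(-4\right)^{2}\right) = - 3 \left(12 + 16\right) = \left(-3\right) 28 = -84$)
$x{\left(d \right)} = -420 + 5 d$ ($x{\left(d \right)} = \left(d - 84\right) 5 = \left(-84 + d\right) 5 = -420 + 5 d$)
$\frac{1}{\left(-440518 - X{\left(-10 \right)}\right) + x{\left(447 \right)}} = \frac{1}{\left(-440518 - 0\right) + \left(-420 + 5 \cdot 447\right)} = \frac{1}{\left(-440518 + 0\right) + \left(-420 + 2235\right)} = \frac{1}{-440518 + 1815} = \frac{1}{-438703} = - \frac{1}{438703}$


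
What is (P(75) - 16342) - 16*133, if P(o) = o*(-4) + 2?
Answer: -18768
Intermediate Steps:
P(o) = 2 - 4*o (P(o) = -4*o + 2 = 2 - 4*o)
(P(75) - 16342) - 16*133 = ((2 - 4*75) - 16342) - 16*133 = ((2 - 300) - 16342) - 2128 = (-298 - 16342) - 2128 = -16640 - 2128 = -18768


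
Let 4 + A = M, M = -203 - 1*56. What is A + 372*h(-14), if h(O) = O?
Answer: -5471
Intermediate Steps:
M = -259 (M = -203 - 56 = -259)
A = -263 (A = -4 - 259 = -263)
A + 372*h(-14) = -263 + 372*(-14) = -263 - 5208 = -5471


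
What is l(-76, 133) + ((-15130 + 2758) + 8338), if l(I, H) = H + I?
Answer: -3977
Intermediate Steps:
l(-76, 133) + ((-15130 + 2758) + 8338) = (133 - 76) + ((-15130 + 2758) + 8338) = 57 + (-12372 + 8338) = 57 - 4034 = -3977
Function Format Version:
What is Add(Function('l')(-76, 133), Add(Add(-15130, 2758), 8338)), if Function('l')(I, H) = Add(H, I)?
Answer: -3977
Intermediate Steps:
Add(Function('l')(-76, 133), Add(Add(-15130, 2758), 8338)) = Add(Add(133, -76), Add(Add(-15130, 2758), 8338)) = Add(57, Add(-12372, 8338)) = Add(57, -4034) = -3977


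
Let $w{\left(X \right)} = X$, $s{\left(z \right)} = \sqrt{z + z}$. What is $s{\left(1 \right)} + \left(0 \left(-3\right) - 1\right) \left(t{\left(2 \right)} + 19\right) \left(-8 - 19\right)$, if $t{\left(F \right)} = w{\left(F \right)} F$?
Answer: $621 + \sqrt{2} \approx 622.41$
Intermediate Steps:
$s{\left(z \right)} = \sqrt{2} \sqrt{z}$ ($s{\left(z \right)} = \sqrt{2 z} = \sqrt{2} \sqrt{z}$)
$t{\left(F \right)} = F^{2}$ ($t{\left(F \right)} = F F = F^{2}$)
$s{\left(1 \right)} + \left(0 \left(-3\right) - 1\right) \left(t{\left(2 \right)} + 19\right) \left(-8 - 19\right) = \sqrt{2} \sqrt{1} + \left(0 \left(-3\right) - 1\right) \left(2^{2} + 19\right) \left(-8 - 19\right) = \sqrt{2} \cdot 1 + \left(0 - 1\right) \left(4 + 19\right) \left(-27\right) = \sqrt{2} - 23 \left(-27\right) = \sqrt{2} - -621 = \sqrt{2} + 621 = 621 + \sqrt{2}$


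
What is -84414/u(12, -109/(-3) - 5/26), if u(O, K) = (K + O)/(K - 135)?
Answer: 650916354/3755 ≈ 1.7335e+5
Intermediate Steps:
u(O, K) = (K + O)/(-135 + K)
-84414/u(12, -109/(-3) - 5/26) = -84414*(-135 + (-109/(-3) - 5/26))/((-109/(-3) - 5/26) + 12) = -84414*(-135 + (-109*(-⅓) - 5*1/26))/((-109*(-⅓) - 5*1/26) + 12) = -84414*(-135 + (109/3 - 5/26))/((109/3 - 5/26) + 12) = -84414*(-135 + 2819/78)/(2819/78 + 12) = -84414/((3755/78)/(-7711/78)) = -84414/((-78/7711*3755/78)) = -84414/(-3755/7711) = -84414*(-7711/3755) = 650916354/3755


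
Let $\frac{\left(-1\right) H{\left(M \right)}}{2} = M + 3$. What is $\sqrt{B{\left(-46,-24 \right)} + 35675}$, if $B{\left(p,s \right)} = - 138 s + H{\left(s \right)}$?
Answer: $\sqrt{39029} \approx 197.56$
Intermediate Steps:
$H{\left(M \right)} = -6 - 2 M$ ($H{\left(M \right)} = - 2 \left(M + 3\right) = - 2 \left(3 + M\right) = -6 - 2 M$)
$B{\left(p,s \right)} = -6 - 140 s$ ($B{\left(p,s \right)} = - 138 s - \left(6 + 2 s\right) = -6 - 140 s$)
$\sqrt{B{\left(-46,-24 \right)} + 35675} = \sqrt{\left(-6 - -3360\right) + 35675} = \sqrt{\left(-6 + 3360\right) + 35675} = \sqrt{3354 + 35675} = \sqrt{39029}$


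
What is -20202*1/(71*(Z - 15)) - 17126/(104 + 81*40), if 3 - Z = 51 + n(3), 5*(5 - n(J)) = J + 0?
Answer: -35998181/40005944 ≈ -0.89982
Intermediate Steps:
n(J) = 5 - J/5 (n(J) = 5 - (J + 0)/5 = 5 - J/5)
Z = -262/5 (Z = 3 - (51 + (5 - ⅕*3)) = 3 - (51 + (5 - ⅗)) = 3 - (51 + 22/5) = 3 - 1*277/5 = 3 - 277/5 = -262/5 ≈ -52.400)
-20202*1/(71*(Z - 15)) - 17126/(104 + 81*40) = -20202*1/(71*(-262/5 - 15)) - 17126/(104 + 81*40) = -20202/(71*(-337/5)) - 17126/(104 + 3240) = -20202/(-23927/5) - 17126/3344 = -20202*(-5/23927) - 17126*1/3344 = 101010/23927 - 8563/1672 = -35998181/40005944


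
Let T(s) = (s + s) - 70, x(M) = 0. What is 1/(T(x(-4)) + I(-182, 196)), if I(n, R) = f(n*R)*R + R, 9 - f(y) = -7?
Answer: 1/3262 ≈ 0.00030656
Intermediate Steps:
f(y) = 16 (f(y) = 9 - 1*(-7) = 9 + 7 = 16)
T(s) = -70 + 2*s (T(s) = 2*s - 70 = -70 + 2*s)
I(n, R) = 17*R (I(n, R) = 16*R + R = 17*R)
1/(T(x(-4)) + I(-182, 196)) = 1/((-70 + 2*0) + 17*196) = 1/((-70 + 0) + 3332) = 1/(-70 + 3332) = 1/3262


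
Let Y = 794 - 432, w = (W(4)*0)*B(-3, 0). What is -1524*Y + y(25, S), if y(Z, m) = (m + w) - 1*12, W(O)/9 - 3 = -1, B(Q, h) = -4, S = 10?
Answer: -551690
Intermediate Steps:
W(O) = 18 (W(O) = 27 + 9*(-1) = 27 - 9 = 18)
w = 0 (w = (18*0)*(-4) = 0*(-4) = 0)
Y = 362
y(Z, m) = -12 + m (y(Z, m) = (m + 0) - 1*12 = m - 12 = -12 + m)
-1524*Y + y(25, S) = -1524*362 + (-12 + 10) = -551688 - 2 = -551690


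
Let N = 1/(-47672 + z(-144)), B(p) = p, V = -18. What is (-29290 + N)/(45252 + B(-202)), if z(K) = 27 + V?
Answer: -1396049271/2147218150 ≈ -0.65017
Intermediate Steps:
z(K) = 9 (z(K) = 27 - 18 = 9)
N = -1/47663 (N = 1/(-47672 + 9) = 1/(-47663) = -1/47663 ≈ -2.0981e-5)
(-29290 + N)/(45252 + B(-202)) = (-29290 - 1/47663)/(45252 - 202) = -1396049271/47663/45050 = -1396049271/47663*1/45050 = -1396049271/2147218150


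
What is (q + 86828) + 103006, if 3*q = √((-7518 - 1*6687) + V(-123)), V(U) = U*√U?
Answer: 189834 + √(-14205 - 123*I*√123)/3 ≈ 1.8984e+5 - 39.774*I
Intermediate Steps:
V(U) = U^(3/2)
q = √(-14205 - 123*I*√123)/3 (q = √((-7518 - 1*6687) + (-123)^(3/2))/3 = √((-7518 - 6687) - 123*I*√123)/3 = √(-14205 - 123*I*√123)/3 ≈ 1.9054 - 39.774*I)
(q + 86828) + 103006 = (√(-14205 - 123*I*√123)/3 + 86828) + 103006 = (86828 + √(-14205 - 123*I*√123)/3) + 103006 = 189834 + √(-14205 - 123*I*√123)/3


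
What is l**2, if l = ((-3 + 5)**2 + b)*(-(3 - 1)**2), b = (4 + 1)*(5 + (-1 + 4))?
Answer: 30976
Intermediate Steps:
b = 40 (b = 5*(5 + 3) = 5*8 = 40)
l = -176 (l = ((-3 + 5)**2 + 40)*(-(3 - 1)**2) = (2**2 + 40)*(-1*2**2) = (4 + 40)*(-1*4) = 44*(-4) = -176)
l**2 = (-176)**2 = 30976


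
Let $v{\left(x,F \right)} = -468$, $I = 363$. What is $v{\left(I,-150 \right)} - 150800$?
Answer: $-151268$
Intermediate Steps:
$v{\left(I,-150 \right)} - 150800 = -468 - 150800 = -151268$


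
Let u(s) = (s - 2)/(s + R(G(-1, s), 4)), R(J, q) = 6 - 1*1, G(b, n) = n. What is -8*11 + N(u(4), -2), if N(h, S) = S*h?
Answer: -796/9 ≈ -88.444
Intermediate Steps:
R(J, q) = 5 (R(J, q) = 6 - 1 = 5)
u(s) = (-2 + s)/(5 + s) (u(s) = (s - 2)/(s + 5) = (-2 + s)/(5 + s))
-8*11 + N(u(4), -2) = -8*11 - 2*(-2 + 4)/(5 + 4) = -88 - 2*2/9 = -88 - 4/9 = -796/9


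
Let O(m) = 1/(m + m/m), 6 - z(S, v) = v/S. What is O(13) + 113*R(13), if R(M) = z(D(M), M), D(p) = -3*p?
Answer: 30061/42 ≈ 715.74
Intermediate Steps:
z(S, v) = 6 - v/S
R(M) = 19/3 (R(M) = 6 - M/((-3*M)) = 6 - M*(-1/(3*M)) = 6 + 1/3 = 19/3)
O(m) = 1/(1 + m) (O(m) = 1/(m + 1) = 1/(1 + m))
O(13) + 113*R(13) = 1/(1 + 13) + 113*(19/3) = 1/14 + 2147/3 = 30061/42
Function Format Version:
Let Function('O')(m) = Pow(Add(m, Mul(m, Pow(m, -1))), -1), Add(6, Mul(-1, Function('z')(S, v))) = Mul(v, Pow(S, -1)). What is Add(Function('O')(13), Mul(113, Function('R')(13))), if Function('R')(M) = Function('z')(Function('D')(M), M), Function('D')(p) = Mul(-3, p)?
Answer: Rational(30061, 42) ≈ 715.74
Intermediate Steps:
Function('z')(S, v) = Add(6, Mul(-1, v, Pow(S, -1))) (Function('z')(S, v) = Add(6, Mul(-1, Mul(v, Pow(S, -1)))) = Add(6, Mul(-1, v, Pow(S, -1))))
Function('R')(M) = Rational(19, 3) (Function('R')(M) = Add(6, Mul(-1, M, Pow(Mul(-3, M), -1))) = Add(6, Mul(-1, M, Mul(Rational(-1, 3), Pow(M, -1)))) = Add(6, Rational(1, 3)) = Rational(19, 3))
Function('O')(m) = Pow(Add(1, m), -1) (Function('O')(m) = Pow(Add(m, 1), -1) = Pow(Add(1, m), -1))
Add(Function('O')(13), Mul(113, Function('R')(13))) = Add(Pow(Add(1, 13), -1), Mul(113, Rational(19, 3))) = Add(Pow(14, -1), Rational(2147, 3)) = Add(Rational(1, 14), Rational(2147, 3)) = Rational(30061, 42)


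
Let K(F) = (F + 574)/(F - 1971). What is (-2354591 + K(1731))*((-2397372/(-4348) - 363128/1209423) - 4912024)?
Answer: 729756564740553226694659/63102854448 ≈ 1.1565e+13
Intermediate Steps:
K(F) = (574 + F)/(-1971 + F)
(-2354591 + K(1731))*((-2397372/(-4348) - 363128/1209423) - 4912024) = (-2354591 + (574 + 1731)/(-1971 + 1731))*((-2397372/(-4348) - 363128/1209423) - 4912024) = (-2354591 + 2305/(-240))*((-2397372*(-1/4348) - 363128*1/1209423) - 4912024) = (-2354591 - 1/240*2305)*((599343/1087 - 363128/1209423) - 4912024) = (-2354591 - 461/48)*(724464488953/1314642801 - 4912024) = -113020829/48*(-6456832525450271/1314642801) = 729756564740553226694659/63102854448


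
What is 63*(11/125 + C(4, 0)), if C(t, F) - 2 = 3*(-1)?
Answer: -7182/125 ≈ -57.456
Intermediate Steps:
C(t, F) = -1 (C(t, F) = 2 + 3*(-1) = 2 - 3 = -1)
63*(11/125 + C(4, 0)) = 63*(11/125 - 1) = 63*(-114/125) = -7182/125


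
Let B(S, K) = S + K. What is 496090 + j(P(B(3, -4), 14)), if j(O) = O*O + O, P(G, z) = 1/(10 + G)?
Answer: 40183300/81 ≈ 4.9609e+5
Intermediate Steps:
B(S, K) = K + S
j(O) = O + O² (j(O) = O² + O = O + O²)
496090 + j(P(B(3, -4), 14)) = 496090 + (1 + 1/(10 + (-4 + 3)))/(10 + (-4 + 3)) = 496090 + (1 + 1/(10 - 1))/(10 - 1) = 496090 + (1 + 1/9)/9 = 496090 + (1 + ⅑)/9 = 496090 + (⅑)*(10/9) = 496090 + 10/81 = 40183300/81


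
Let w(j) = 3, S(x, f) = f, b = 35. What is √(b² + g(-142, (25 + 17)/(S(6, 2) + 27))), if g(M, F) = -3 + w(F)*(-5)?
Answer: √1207 ≈ 34.742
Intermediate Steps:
g(M, F) = -18 (g(M, F) = -3 + 3*(-5) = -3 - 15 = -18)
√(b² + g(-142, (25 + 17)/(S(6, 2) + 27))) = √(35² - 18) = √(1225 - 18) = √1207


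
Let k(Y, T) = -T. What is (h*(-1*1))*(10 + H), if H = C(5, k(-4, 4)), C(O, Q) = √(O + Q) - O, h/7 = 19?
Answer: -798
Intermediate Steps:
h = 133 (h = 7*19 = 133)
H = -4 (H = √(5 - 1*4) - 1*5 = √(5 - 4) - 5 = √1 - 5 = 1 - 5 = -4)
(h*(-1*1))*(10 + H) = (133*(-1*1))*(10 - 4) = (133*(-1))*6 = -133*6 = -798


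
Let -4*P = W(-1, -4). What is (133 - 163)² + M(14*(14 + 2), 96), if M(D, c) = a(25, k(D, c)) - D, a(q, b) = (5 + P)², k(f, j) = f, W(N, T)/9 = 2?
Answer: 2705/4 ≈ 676.25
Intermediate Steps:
W(N, T) = 18 (W(N, T) = 9*2 = 18)
P = -9/2 (P = -¼*18 = -9/2 ≈ -4.5000)
a(q, b) = ¼ (a(q, b) = (5 - 9/2)² = (½)² = ¼)
M(D, c) = ¼ - D
(133 - 163)² + M(14*(14 + 2), 96) = (133 - 163)² + (¼ - 14*(14 + 2)) = (-30)² + (¼ - 14*16) = 900 + (¼ - 1*224) = 900 + (¼ - 224) = 900 - 895/4 = 2705/4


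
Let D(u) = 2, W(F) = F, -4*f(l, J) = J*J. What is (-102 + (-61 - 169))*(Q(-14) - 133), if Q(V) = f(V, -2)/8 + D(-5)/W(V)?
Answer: 619429/14 ≈ 44245.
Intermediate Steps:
f(l, J) = -J**2/4 (f(l, J) = -J*J/4 = -J**2/4)
Q(V) = -1/8 + 2/V (Q(V) = -1/4*(-2)**2/8 + 2/V = -1/4*4*(1/8) + 2/V = -1*1/8 + 2/V = -1/8 + 2/V)
(-102 + (-61 - 169))*(Q(-14) - 133) = (-102 + (-61 - 169))*((1/8)*(16 - 1*(-14))/(-14) - 133) = (-102 - 230)*((1/8)*(-1/14)*(16 + 14) - 133) = -332*((1/8)*(-1/14)*30 - 133) = -332*(-15/56 - 133) = -332*(-7463/56) = 619429/14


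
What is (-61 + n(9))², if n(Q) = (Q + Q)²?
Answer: 69169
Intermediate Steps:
n(Q) = 4*Q² (n(Q) = (2*Q)² = 4*Q²)
(-61 + n(9))² = (-61 + 4*9²)² = (-61 + 4*81)² = (-61 + 324)² = 263² = 69169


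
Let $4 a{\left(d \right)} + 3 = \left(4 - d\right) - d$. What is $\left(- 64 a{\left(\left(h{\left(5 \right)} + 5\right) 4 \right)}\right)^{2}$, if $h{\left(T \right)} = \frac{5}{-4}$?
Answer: $215296$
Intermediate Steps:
$h{\left(T \right)} = - \frac{5}{4}$ ($h{\left(T \right)} = 5 \left(- \frac{1}{4}\right) = - \frac{5}{4}$)
$a{\left(d \right)} = \frac{1}{4} - \frac{d}{2}$ ($a{\left(d \right)} = - \frac{3}{4} + \frac{\left(4 - d\right) - d}{4} = - \frac{3}{4} + \frac{4 - 2 d}{4} = - \frac{3}{4} - \left(-1 + \frac{d}{2}\right) = \frac{1}{4} - \frac{d}{2}$)
$\left(- 64 a{\left(\left(h{\left(5 \right)} + 5\right) 4 \right)}\right)^{2} = \left(- 64 \left(\frac{1}{4} - \frac{\left(- \frac{5}{4} + 5\right) 4}{2}\right)\right)^{2} = \left(- 64 \left(\frac{1}{4} - \frac{\frac{15}{4} \cdot 4}{2}\right)\right)^{2} = \left(- 64 \left(\frac{1}{4} - \frac{15}{2}\right)\right)^{2} = \left(\left(-64\right) \left(- \frac{29}{4}\right)\right)^{2} = 464^{2} = 215296$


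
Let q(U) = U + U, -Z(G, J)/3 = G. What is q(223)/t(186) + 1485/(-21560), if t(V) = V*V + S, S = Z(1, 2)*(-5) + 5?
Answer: -94975/1696184 ≈ -0.055993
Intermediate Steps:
Z(G, J) = -3*G
q(U) = 2*U
S = 20 (S = -3*1*(-5) + 5 = -3*(-5) + 5 = 15 + 5 = 20)
t(V) = 20 + V² (t(V) = V*V + 20 = V² + 20 = 20 + V²)
q(223)/t(186) + 1485/(-21560) = (2*223)/(20 + 186²) + 1485/(-21560) = 446/(20 + 34596) + 1485*(-1/21560) = 446/34616 - 27/392 = 446*(1/34616) - 27/392 = 223/17308 - 27/392 = -94975/1696184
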